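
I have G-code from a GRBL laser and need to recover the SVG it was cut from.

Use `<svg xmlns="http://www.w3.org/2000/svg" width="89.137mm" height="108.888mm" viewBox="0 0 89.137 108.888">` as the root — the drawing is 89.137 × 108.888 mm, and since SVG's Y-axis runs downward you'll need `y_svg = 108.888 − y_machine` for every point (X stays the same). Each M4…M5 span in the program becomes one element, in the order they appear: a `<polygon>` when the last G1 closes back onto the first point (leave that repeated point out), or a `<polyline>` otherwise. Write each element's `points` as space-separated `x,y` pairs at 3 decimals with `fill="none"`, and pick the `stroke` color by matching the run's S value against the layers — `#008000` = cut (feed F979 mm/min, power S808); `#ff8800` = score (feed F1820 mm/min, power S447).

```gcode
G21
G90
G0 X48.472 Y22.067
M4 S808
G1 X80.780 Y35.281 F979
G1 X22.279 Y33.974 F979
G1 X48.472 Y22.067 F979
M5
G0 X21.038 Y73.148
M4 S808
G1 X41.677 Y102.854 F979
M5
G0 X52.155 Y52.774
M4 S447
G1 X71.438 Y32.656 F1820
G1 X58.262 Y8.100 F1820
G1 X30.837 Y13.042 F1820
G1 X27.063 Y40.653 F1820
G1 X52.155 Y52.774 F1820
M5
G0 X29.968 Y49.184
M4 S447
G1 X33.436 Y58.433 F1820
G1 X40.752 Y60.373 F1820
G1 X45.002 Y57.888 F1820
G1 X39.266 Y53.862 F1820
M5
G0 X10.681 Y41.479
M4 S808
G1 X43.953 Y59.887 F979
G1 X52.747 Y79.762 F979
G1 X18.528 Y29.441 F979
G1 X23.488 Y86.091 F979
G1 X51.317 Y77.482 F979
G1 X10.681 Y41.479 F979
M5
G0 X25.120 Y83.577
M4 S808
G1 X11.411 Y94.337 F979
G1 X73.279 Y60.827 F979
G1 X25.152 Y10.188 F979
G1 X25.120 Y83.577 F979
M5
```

<svg xmlns="http://www.w3.org/2000/svg" width="89.137mm" height="108.888mm" viewBox="0 0 89.137 108.888">
  <polygon points="48.472,86.821 80.780,73.607 22.279,74.914" fill="none" stroke="#008000"/>
  <polyline points="21.038,35.740 41.677,6.034" fill="none" stroke="#008000"/>
  <polygon points="52.155,56.114 71.438,76.232 58.262,100.788 30.837,95.846 27.063,68.235" fill="none" stroke="#ff8800"/>
  <polyline points="29.968,59.704 33.436,50.455 40.752,48.515 45.002,51.000 39.266,55.026" fill="none" stroke="#ff8800"/>
  <polygon points="10.681,67.409 43.953,49.001 52.747,29.126 18.528,79.447 23.488,22.797 51.317,31.406" fill="none" stroke="#008000"/>
  <polygon points="25.120,25.311 11.411,14.551 73.279,48.061 25.152,98.700" fill="none" stroke="#008000"/>
</svg>

Machine Y-up, SVG Y-down with viewBox height 108.888, so y_svg = 108.888 − y_machine; X carries over.

Run 1: S808 ⇒ cut layer `#008000`. The run returns to its start, so emit a `<polygon>` with points (Y-flipped): 48.472,86.821 80.780,73.607 22.279,74.914.

Run 2: S808 ⇒ cut layer `#008000`. The run is open, so emit a `<polyline>` with points (Y-flipped): 21.038,35.740 41.677,6.034.

Run 3: the run's S447 means `#ff8800` (score). The run returns to its start, so emit a `<polygon>` with points (Y-flipped): 52.155,56.114 71.438,76.232 58.262,100.788 30.837,95.846 27.063,68.235.

Run 4: the run's S447 means `#ff8800` (score). The run is open, so emit a `<polyline>` with points (Y-flipped): 29.968,59.704 33.436,50.455 40.752,48.515 45.002,51.000 39.266,55.026.

Run 5: the run's S808 means `#008000` (cut). The run returns to its start, so emit a `<polygon>` with points (Y-flipped): 10.681,67.409 43.953,49.001 52.747,29.126 18.528,79.447 23.488,22.797 51.317,31.406.

Run 6: power S808 maps to stroke `#008000` (cut). The run returns to its start, so emit a `<polygon>` with points (Y-flipped): 25.120,25.311 11.411,14.551 73.279,48.061 25.152,98.700.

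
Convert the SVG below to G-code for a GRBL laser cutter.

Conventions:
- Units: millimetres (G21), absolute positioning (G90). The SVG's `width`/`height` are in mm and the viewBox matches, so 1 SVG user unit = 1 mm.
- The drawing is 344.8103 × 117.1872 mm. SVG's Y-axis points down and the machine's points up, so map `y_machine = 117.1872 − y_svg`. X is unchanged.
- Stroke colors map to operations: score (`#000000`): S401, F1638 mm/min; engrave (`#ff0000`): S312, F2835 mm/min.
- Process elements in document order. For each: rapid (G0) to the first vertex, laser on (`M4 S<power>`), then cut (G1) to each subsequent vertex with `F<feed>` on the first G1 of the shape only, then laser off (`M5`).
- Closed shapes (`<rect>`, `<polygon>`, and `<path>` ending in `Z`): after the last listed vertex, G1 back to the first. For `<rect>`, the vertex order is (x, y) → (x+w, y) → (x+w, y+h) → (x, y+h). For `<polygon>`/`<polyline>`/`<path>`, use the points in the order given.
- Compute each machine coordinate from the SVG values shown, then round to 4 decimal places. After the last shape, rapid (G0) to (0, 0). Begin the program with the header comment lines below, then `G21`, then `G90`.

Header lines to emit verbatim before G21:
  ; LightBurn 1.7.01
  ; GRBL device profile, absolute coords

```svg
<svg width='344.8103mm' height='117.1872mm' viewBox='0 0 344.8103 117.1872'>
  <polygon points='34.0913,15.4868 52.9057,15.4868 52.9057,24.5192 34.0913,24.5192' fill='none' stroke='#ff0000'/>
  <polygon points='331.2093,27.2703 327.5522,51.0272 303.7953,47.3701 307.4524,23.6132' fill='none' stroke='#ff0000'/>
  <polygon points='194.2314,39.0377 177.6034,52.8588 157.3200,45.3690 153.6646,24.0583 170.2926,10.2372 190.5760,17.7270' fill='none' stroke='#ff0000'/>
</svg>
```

; LightBurn 1.7.01
; GRBL device profile, absolute coords
G21
G90
G0 X34.0913 Y101.7004
M4 S312
G1 X52.9057 Y101.7004 F2835
G1 X52.9057 Y92.6680
G1 X34.0913 Y92.6680
G1 X34.0913 Y101.7004
M5
G0 X331.2093 Y89.9169
M4 S312
G1 X327.5522 Y66.1600 F2835
G1 X303.7953 Y69.8171
G1 X307.4524 Y93.5740
G1 X331.2093 Y89.9169
M5
G0 X194.2314 Y78.1495
M4 S312
G1 X177.6034 Y64.3284 F2835
G1 X157.3200 Y71.8182
G1 X153.6646 Y93.1289
G1 X170.2926 Y106.9500
G1 X190.5760 Y99.4602
G1 X194.2314 Y78.1495
M5
G0 X0.0000 Y0.0000

Since the viewBox matches the mm dimensions, user units are millimetres directly. The only transform is the Y-flip y_m = 117.1872 − y_svg.

Shape 1 is a rectangle drawn with `<polygon>`. Its stroke #ff0000 means engrave at S312, F2835. After flipping Y the toolpath is (34.0913,101.7004) → (52.9057,101.7004) → (52.9057,92.6680) → (34.0913,92.6680) → (34.0913,101.7004), returning to the start.

Shape 2 is a regular polygon drawn with `<polygon>`. Its stroke #ff0000 means engrave at S312, F2835. After flipping Y the toolpath is (331.2093,89.9169) → (327.5522,66.1600) → (303.7953,69.8171) → (307.4524,93.5740) → (331.2093,89.9169), returning to the start.

Shape 3 is a regular polygon drawn with `<polygon>`. Its stroke #ff0000 means engrave at S312, F2835. After flipping Y the toolpath is (194.2314,78.1495) → (177.6034,64.3284) → (157.3200,71.8182) → (153.6646,93.1289) → (170.2926,106.9500) → (190.5760,99.4602) → (194.2314,78.1495), returning to the start.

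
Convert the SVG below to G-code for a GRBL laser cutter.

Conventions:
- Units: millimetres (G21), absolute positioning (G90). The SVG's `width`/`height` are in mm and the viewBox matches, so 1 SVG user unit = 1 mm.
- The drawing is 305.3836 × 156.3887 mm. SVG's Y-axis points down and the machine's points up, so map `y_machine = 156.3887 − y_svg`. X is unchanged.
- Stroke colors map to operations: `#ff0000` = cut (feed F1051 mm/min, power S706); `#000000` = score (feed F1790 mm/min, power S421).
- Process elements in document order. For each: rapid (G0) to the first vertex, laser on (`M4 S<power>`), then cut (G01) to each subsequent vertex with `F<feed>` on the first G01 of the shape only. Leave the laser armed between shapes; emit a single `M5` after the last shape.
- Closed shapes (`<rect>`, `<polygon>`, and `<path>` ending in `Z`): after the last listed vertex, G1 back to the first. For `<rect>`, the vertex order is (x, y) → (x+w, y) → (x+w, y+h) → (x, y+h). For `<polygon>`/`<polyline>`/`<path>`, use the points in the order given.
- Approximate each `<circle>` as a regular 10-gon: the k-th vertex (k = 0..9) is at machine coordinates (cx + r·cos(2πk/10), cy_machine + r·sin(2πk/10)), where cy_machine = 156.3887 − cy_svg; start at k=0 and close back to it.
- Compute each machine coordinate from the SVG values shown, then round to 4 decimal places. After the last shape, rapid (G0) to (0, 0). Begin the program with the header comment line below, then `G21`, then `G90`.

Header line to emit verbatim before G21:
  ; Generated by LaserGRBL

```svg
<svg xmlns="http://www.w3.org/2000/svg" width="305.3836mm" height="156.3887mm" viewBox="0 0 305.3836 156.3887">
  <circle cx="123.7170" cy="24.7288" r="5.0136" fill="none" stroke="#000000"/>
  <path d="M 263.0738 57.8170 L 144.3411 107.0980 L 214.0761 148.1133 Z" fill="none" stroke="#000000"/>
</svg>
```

; Generated by LaserGRBL
G21
G90
G0 X128.7306 Y131.6599
M4 S421
G01 X127.7731 Y134.6068 F1790
G01 X125.2663 Y136.4281
G01 X122.1677 Y136.4281
G01 X119.6609 Y134.6068
G01 X118.7034 Y131.6599
G01 X119.6609 Y128.7130
G01 X122.1677 Y126.8917
G01 X125.2663 Y126.8917
G01 X127.7731 Y128.7130
G01 X128.7306 Y131.6599
G0 X263.0738 Y98.5717
M4 S421
G01 X144.3411 Y49.2907 F1790
G01 X214.0761 Y8.2754
G01 X263.0738 Y98.5717
M5
G0 X0.0000 Y0.0000

viewBox `0 0 305.3836 156.3887` with mm width/height → 1 unit = 1 mm. Flip: y_m = 156.3887 − y_svg.

**Shape 1** — `<circle>` circle, stroke `#000000` → score (S421, F1790). Machine vertices: (128.7306,131.6599) → (127.7731,134.6068) → (125.2663,136.4281) → (122.1677,136.4281) → (119.6609,134.6068) → (118.7034,131.6599) → (119.6609,128.7130) → (122.1677,126.8917) → (125.2663,126.8917) → (127.7731,128.7130) → (128.7306,131.6599). Closed: final G1 returns to the first vertex.

**Shape 2** — `<path>` closed polygon, stroke `#000000` → score (S421, F1790). Machine vertices: (263.0738,98.5717) → (144.3411,49.2907) → (214.0761,8.2754) → (263.0738,98.5717). Closed: final G1 returns to the first vertex.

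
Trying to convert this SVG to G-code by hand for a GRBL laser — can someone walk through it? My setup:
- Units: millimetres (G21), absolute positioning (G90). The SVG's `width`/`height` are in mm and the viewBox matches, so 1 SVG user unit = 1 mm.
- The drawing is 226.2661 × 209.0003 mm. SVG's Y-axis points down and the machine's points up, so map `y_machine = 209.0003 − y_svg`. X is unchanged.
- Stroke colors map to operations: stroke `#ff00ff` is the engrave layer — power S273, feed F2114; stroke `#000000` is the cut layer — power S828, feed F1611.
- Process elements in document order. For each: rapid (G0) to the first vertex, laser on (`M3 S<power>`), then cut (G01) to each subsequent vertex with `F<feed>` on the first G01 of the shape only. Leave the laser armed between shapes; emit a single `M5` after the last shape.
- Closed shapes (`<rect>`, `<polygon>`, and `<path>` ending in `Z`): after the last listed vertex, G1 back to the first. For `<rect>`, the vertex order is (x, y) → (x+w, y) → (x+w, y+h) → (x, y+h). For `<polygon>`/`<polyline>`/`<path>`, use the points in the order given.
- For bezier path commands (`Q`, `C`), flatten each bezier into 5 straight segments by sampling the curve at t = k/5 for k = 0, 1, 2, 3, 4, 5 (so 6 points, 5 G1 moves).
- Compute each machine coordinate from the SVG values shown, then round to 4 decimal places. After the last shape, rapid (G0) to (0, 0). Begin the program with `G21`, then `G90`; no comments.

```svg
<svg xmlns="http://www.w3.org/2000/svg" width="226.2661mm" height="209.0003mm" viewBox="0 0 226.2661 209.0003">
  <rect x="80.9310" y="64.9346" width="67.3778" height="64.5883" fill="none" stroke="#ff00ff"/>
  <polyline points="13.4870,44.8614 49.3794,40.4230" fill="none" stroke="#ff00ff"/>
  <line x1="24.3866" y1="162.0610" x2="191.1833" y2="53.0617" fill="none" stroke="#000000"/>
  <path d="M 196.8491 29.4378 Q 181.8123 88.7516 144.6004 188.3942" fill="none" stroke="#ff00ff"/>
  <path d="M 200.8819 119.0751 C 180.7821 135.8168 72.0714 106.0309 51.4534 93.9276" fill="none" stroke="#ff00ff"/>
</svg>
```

viewBox `0 0 226.2661 209.0003` with mm width/height → 1 unit = 1 mm. Flip: y_m = 209.0003 − y_svg.

**Shape 1** — `<rect>` rectangle, stroke `#ff00ff` → engrave (S273, F2114). Machine vertices: (80.9310,144.0657) → (148.3088,144.0657) → (148.3088,79.4774) → (80.9310,79.4774) → (80.9310,144.0657). Closed: final G1 returns to the first vertex.

**Shape 2** — `<polyline>` line segment, stroke `#ff00ff` → engrave (S273, F2114). Machine vertices: (13.4870,164.1389) → (49.3794,168.5773). Open path.

**Shape 3** — `<line>` line segment, stroke `#000000` → cut (S828, F1611). Machine vertices: (24.3866,46.9393) → (191.1833,155.9386). Open path.

**Shape 4** — `<path>` quadratic bezier, stroke `#ff00ff` → engrave (S273, F2114). Control points (SVG): P0=(196.8491,29.4378), P1=(181.8123,88.7516), P2=(144.6004,188.3942); sampled at t=k/5. Machine vertices: (196.8491,179.5625) → (189.9474,154.2238) → (181.2716,125.6589) → (170.8219,93.8676) → (158.5982,58.8500) → (144.6004,20.6061). Open path.

**Shape 5** — `<path>` cubic bezier, stroke `#ff00ff` → engrave (S273, F2114). Control points (SVG): P0=(200.8819,119.0751), P1=(180.7821,135.8168), P2=(72.0714,106.0309), P3=(51.4534,93.9276); sampled at t=k/5. Machine vertices: (200.8819,89.9252) → (179.6023,84.9498) → (145.5379,88.0590) → (107.1705,96.1705) → (72.9817,106.2025) → (51.4534,115.0727). Open path.

G21
G90
G0 X80.9310 Y144.0657
M3 S273
G01 X148.3088 Y144.0657 F2114
G01 X148.3088 Y79.4774
G01 X80.9310 Y79.4774
G01 X80.9310 Y144.0657
G0 X13.4870 Y164.1389
M3 S273
G01 X49.3794 Y168.5773 F2114
G0 X24.3866 Y46.9393
M3 S828
G01 X191.1833 Y155.9386 F1611
G0 X196.8491 Y179.5625
M3 S273
G01 X189.9474 Y154.2238 F2114
G01 X181.2716 Y125.6589
G01 X170.8219 Y93.8676
G01 X158.5982 Y58.8500
G01 X144.6004 Y20.6061
G0 X200.8819 Y89.9252
M3 S273
G01 X179.6023 Y84.9498 F2114
G01 X145.5379 Y88.0590
G01 X107.1705 Y96.1705
G01 X72.9817 Y106.2025
G01 X51.4534 Y115.0727
M5
G0 X0.0000 Y0.0000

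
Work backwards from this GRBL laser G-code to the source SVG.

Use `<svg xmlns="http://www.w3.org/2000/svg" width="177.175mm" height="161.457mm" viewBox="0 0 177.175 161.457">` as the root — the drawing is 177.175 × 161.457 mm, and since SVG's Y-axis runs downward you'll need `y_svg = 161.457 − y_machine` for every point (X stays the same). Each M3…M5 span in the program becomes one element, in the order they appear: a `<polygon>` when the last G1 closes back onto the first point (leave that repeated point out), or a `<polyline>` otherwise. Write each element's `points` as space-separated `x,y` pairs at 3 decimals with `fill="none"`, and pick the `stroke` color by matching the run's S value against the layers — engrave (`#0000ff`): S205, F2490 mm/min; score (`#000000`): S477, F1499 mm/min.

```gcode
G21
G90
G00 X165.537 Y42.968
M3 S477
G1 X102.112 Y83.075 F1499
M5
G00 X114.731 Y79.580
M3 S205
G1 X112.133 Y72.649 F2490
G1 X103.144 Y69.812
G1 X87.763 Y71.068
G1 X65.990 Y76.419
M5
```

Machine Y-up, SVG Y-down with viewBox height 161.457, so y_svg = 161.457 − y_machine; X carries over.

Run 1: power S477 maps to stroke `#000000` (score). The run is open, so emit a `<polyline>` with points (Y-flipped): 165.537,118.489 102.112,78.382.

Run 2: S205 ⇒ engrave layer `#0000ff`. The run is open, so emit a `<polyline>` with points (Y-flipped): 114.731,81.877 112.133,88.808 103.144,91.645 87.763,90.389 65.990,85.038.

<svg xmlns="http://www.w3.org/2000/svg" width="177.175mm" height="161.457mm" viewBox="0 0 177.175 161.457">
  <polyline points="165.537,118.489 102.112,78.382" fill="none" stroke="#000000"/>
  <polyline points="114.731,81.877 112.133,88.808 103.144,91.645 87.763,90.389 65.990,85.038" fill="none" stroke="#0000ff"/>
</svg>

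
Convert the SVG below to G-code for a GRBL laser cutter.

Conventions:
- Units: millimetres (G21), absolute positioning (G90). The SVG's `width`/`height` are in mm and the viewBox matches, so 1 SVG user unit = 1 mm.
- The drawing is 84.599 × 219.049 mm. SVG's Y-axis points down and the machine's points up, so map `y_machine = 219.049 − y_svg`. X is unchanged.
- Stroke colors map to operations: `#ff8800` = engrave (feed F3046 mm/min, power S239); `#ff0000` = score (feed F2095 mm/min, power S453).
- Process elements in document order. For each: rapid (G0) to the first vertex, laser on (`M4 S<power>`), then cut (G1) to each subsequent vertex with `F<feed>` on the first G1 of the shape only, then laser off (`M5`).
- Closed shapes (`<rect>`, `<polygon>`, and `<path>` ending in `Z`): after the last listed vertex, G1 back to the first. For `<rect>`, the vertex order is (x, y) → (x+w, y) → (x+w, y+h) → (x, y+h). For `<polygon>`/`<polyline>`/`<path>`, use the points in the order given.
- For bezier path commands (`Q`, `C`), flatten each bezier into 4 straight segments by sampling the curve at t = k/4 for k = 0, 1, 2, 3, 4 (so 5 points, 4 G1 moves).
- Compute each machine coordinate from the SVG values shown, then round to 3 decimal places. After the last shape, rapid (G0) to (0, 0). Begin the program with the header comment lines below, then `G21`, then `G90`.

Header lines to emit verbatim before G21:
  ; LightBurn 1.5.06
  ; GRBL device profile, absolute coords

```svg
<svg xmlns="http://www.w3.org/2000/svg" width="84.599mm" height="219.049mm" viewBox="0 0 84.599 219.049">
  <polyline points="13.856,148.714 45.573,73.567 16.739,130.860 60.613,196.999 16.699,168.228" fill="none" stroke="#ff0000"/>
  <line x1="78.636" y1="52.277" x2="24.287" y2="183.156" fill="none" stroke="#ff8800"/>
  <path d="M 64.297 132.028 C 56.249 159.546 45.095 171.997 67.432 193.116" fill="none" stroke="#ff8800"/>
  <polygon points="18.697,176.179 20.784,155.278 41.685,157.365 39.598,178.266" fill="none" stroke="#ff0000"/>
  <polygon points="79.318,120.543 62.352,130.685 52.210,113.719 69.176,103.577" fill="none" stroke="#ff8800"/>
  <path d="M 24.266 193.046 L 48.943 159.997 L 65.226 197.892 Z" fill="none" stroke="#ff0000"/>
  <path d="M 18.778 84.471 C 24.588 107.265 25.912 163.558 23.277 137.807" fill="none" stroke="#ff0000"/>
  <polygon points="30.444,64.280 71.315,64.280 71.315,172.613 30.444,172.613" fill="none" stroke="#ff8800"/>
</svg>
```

viewBox `0 0 84.599 219.049` with mm width/height → 1 unit = 1 mm. Flip: y_m = 219.049 − y_svg.

**Shape 1** — `<polyline>` open polyline, stroke `#ff0000` → score (S453, F2095). Machine vertices: (13.856,70.335) → (45.573,145.482) → (16.739,88.189) → (60.613,22.050) → (16.699,50.821). Open path.

**Shape 2** — `<line>` line segment, stroke `#ff8800` → engrave (S239, F3046). Machine vertices: (78.636,166.772) → (24.287,35.893). Open path.

**Shape 3** — `<path>` cubic bezier, stroke `#ff8800` → engrave (S239, F3046). Control points (SVG): P0=(64.297,132.028), P1=(56.249,159.546), P2=(45.095,171.997), P3=(67.432,193.116); sampled at t=k/4. Machine vertices: (64.297,87.021) → (58.250,68.837) → (54.470,54.077) → (56.387,40.518) → (67.432,25.933). Open path.

**Shape 4** — `<polygon>` regular polygon, stroke `#ff0000` → score (S453, F2095). Machine vertices: (18.697,42.870) → (20.784,63.771) → (41.685,61.684) → (39.598,40.783) → (18.697,42.870). Closed: final G1 returns to the first vertex.

**Shape 5** — `<polygon>` regular polygon, stroke `#ff8800` → engrave (S239, F3046). Machine vertices: (79.318,98.506) → (62.352,88.364) → (52.210,105.330) → (69.176,115.472) → (79.318,98.506). Closed: final G1 returns to the first vertex.

**Shape 6** — `<path>` regular polygon, stroke `#ff0000` → score (S453, F2095). Machine vertices: (24.266,26.003) → (48.943,59.052) → (65.226,21.157) → (24.266,26.003). Closed: final G1 returns to the first vertex.

**Shape 7** — `<path>` cubic bezier, stroke `#ff0000` → score (S453, F2095). Control points (SVG): P0=(18.778,84.471), P1=(24.588,107.265), P2=(25.912,163.558), P3=(23.277,137.807); sampled at t=k/4. Machine vertices: (18.778,134.578) → (22.303,113.007) → (24.194,89.706) → (24.503,75.507) → (23.277,81.242). Open path.

**Shape 8** — `<polygon>` rectangle, stroke `#ff8800` → engrave (S239, F3046). Machine vertices: (30.444,154.769) → (71.315,154.769) → (71.315,46.436) → (30.444,46.436) → (30.444,154.769). Closed: final G1 returns to the first vertex.

; LightBurn 1.5.06
; GRBL device profile, absolute coords
G21
G90
G0 X13.856 Y70.335
M4 S453
G1 X45.573 Y145.482 F2095
G1 X16.739 Y88.189
G1 X60.613 Y22.050
G1 X16.699 Y50.821
M5
G0 X78.636 Y166.772
M4 S239
G1 X24.287 Y35.893 F3046
M5
G0 X64.297 Y87.021
M4 S239
G1 X58.250 Y68.837 F3046
G1 X54.470 Y54.077
G1 X56.387 Y40.518
G1 X67.432 Y25.933
M5
G0 X18.697 Y42.870
M4 S453
G1 X20.784 Y63.771 F2095
G1 X41.685 Y61.684
G1 X39.598 Y40.783
G1 X18.697 Y42.870
M5
G0 X79.318 Y98.506
M4 S239
G1 X62.352 Y88.364 F3046
G1 X52.210 Y105.330
G1 X69.176 Y115.472
G1 X79.318 Y98.506
M5
G0 X24.266 Y26.003
M4 S453
G1 X48.943 Y59.052 F2095
G1 X65.226 Y21.157
G1 X24.266 Y26.003
M5
G0 X18.778 Y134.578
M4 S453
G1 X22.303 Y113.007 F2095
G1 X24.194 Y89.706
G1 X24.503 Y75.507
G1 X23.277 Y81.242
M5
G0 X30.444 Y154.769
M4 S239
G1 X71.315 Y154.769 F3046
G1 X71.315 Y46.436
G1 X30.444 Y46.436
G1 X30.444 Y154.769
M5
G0 X0.000 Y0.000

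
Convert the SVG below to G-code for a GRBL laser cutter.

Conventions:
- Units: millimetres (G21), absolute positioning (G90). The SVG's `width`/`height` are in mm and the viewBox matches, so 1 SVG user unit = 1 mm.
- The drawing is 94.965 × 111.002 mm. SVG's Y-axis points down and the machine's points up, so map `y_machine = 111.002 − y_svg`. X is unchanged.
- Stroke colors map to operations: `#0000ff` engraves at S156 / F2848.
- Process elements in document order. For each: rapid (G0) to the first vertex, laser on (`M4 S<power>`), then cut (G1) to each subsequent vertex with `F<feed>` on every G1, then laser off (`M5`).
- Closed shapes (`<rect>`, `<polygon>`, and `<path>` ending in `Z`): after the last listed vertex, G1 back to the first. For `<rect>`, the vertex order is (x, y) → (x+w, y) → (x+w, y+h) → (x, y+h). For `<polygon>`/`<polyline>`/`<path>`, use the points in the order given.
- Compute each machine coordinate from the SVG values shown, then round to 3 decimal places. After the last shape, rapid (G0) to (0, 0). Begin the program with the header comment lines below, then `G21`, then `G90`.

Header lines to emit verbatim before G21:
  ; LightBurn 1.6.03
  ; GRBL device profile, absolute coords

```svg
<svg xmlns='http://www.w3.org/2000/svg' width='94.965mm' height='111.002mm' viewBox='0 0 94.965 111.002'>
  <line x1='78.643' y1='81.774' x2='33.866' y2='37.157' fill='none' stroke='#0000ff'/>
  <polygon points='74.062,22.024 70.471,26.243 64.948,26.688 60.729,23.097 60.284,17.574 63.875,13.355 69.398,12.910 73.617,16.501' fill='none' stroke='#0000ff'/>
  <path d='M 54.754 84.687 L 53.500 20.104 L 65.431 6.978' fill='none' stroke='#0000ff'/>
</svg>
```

; LightBurn 1.6.03
; GRBL device profile, absolute coords
G21
G90
G0 X78.643 Y29.228
M4 S156
G1 X33.866 Y73.845 F2848
M5
G0 X74.062 Y88.978
M4 S156
G1 X70.471 Y84.759 F2848
G1 X64.948 Y84.314 F2848
G1 X60.729 Y87.905 F2848
G1 X60.284 Y93.428 F2848
G1 X63.875 Y97.647 F2848
G1 X69.398 Y98.092 F2848
G1 X73.617 Y94.501 F2848
G1 X74.062 Y88.978 F2848
M5
G0 X54.754 Y26.315
M4 S156
G1 X53.500 Y90.898 F2848
G1 X65.431 Y104.024 F2848
M5
G0 X0.000 Y0.000

Since the viewBox matches the mm dimensions, user units are millimetres directly. The only transform is the Y-flip y_m = 111.002 − y_svg.

Shape 1 is a line segment drawn with `<line>`. Its stroke #0000ff means engrave at S156, F2848. After flipping Y the toolpath is (78.643,29.228) → (33.866,73.845).

Shape 2 is a regular polygon drawn with `<polygon>`. Its stroke #0000ff means engrave at S156, F2848. After flipping Y the toolpath is (74.062,88.978) → (70.471,84.759) → (64.948,84.314) → (60.729,87.905) → (60.284,93.428) → (63.875,97.647) → (69.398,98.092) → (73.617,94.501) → (74.062,88.978), returning to the start.

Shape 3 is a open polyline drawn with `<path>`. Its stroke #0000ff means engrave at S156, F2848. After flipping Y the toolpath is (54.754,26.315) → (53.500,90.898) → (65.431,104.024).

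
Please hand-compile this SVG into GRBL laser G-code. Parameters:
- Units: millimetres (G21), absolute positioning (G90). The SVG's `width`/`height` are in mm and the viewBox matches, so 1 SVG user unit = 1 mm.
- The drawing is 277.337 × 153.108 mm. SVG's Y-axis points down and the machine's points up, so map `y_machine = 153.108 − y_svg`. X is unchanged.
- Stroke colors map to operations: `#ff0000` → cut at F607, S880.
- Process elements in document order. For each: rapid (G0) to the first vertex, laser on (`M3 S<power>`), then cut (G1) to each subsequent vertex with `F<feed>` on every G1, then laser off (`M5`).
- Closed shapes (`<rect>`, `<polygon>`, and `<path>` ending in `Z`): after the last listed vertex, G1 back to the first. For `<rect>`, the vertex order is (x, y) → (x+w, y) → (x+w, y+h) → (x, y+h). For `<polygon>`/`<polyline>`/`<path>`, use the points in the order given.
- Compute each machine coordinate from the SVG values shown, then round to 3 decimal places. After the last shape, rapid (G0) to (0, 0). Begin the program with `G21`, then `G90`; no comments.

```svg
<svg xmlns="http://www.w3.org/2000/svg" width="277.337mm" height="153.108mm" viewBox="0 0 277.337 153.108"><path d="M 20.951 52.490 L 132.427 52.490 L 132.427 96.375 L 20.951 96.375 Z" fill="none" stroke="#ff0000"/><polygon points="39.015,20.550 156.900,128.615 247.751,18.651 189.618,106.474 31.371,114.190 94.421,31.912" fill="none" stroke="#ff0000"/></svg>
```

G21
G90
G0 X20.951 Y100.618
M3 S880
G1 X132.427 Y100.618 F607
G1 X132.427 Y56.733 F607
G1 X20.951 Y56.733 F607
G1 X20.951 Y100.618 F607
M5
G0 X39.015 Y132.558
M3 S880
G1 X156.900 Y24.493 F607
G1 X247.751 Y134.457 F607
G1 X189.618 Y46.634 F607
G1 X31.371 Y38.918 F607
G1 X94.421 Y121.196 F607
G1 X39.015 Y132.558 F607
M5
G0 X0.000 Y0.000

1 u = 1 mm; y_m = 153.108 − y.

[1] `<path>` rectangle, #ff0000→cut S880 F607: (20.951,100.618) → (132.427,100.618) → (132.427,56.733) → (20.951,56.733) → (20.951,100.618) (closed)

[2] `<polygon>` closed polygon, #ff0000→cut S880 F607: (39.015,132.558) → (156.900,24.493) → (247.751,134.457) → (189.618,46.634) → (31.371,38.918) → (94.421,121.196) → (39.015,132.558) (closed)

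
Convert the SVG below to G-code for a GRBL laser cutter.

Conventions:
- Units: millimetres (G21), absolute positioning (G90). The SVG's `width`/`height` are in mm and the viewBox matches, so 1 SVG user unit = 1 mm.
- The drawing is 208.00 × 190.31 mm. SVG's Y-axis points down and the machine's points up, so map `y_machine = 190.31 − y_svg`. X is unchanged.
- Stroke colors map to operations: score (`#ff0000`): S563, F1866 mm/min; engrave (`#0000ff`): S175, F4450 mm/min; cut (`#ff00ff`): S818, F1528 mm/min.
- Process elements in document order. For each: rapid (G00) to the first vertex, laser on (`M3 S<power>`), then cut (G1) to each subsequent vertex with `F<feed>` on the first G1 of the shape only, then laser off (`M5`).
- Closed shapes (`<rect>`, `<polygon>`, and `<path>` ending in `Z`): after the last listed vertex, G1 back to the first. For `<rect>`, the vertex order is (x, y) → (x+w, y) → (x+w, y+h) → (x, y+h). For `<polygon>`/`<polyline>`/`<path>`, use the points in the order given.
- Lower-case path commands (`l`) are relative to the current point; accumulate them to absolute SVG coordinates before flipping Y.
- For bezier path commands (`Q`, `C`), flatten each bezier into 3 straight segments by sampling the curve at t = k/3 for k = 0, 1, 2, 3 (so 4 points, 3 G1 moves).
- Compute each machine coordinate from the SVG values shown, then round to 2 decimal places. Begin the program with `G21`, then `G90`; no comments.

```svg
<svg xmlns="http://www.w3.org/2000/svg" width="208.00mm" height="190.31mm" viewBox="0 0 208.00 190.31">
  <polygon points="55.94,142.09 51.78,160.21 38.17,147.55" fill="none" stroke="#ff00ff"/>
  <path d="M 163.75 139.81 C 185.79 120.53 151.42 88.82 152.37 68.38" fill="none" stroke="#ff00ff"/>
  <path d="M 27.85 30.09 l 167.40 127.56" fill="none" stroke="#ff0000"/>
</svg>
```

G21
G90
G00 X55.94 Y48.22
M3 S818
G1 X51.78 Y30.10 F1528
G1 X38.17 Y42.76
G1 X55.94 Y48.22
M5
G00 X163.75 Y50.50
M3 S818
G1 X170.38 Y73.05 F1528
G1 X159.80 Y98.61
G1 X152.37 Y121.93
M5
G00 X27.85 Y160.22
M3 S563
G1 X195.25 Y32.66 F1866
M5

viewBox `0 0 208.00 190.31` with mm width/height → 1 unit = 1 mm. Flip: y_m = 190.31 − y_svg.

**Shape 1** — `<polygon>` regular polygon, stroke `#ff00ff` → cut (S818, F1528). Machine vertices: (55.94,48.22) → (51.78,30.10) → (38.17,42.76) → (55.94,48.22). Closed: final G1 returns to the first vertex.

**Shape 2** — `<path>` cubic bezier, stroke `#ff00ff` → cut (S818, F1528). Control points (SVG): P0=(163.75,139.81), P1=(185.79,120.53), P2=(151.42,88.82), P3=(152.37,68.38); sampled at t=k/3. Machine vertices: (163.75,50.50) → (170.38,73.05) → (159.80,98.61) → (152.37,121.93). Open path.

**Shape 3** — `<path>` line segment, stroke `#ff0000` → score (S563, F1866). Machine vertices: (27.85,160.22) → (195.25,32.66). Open path.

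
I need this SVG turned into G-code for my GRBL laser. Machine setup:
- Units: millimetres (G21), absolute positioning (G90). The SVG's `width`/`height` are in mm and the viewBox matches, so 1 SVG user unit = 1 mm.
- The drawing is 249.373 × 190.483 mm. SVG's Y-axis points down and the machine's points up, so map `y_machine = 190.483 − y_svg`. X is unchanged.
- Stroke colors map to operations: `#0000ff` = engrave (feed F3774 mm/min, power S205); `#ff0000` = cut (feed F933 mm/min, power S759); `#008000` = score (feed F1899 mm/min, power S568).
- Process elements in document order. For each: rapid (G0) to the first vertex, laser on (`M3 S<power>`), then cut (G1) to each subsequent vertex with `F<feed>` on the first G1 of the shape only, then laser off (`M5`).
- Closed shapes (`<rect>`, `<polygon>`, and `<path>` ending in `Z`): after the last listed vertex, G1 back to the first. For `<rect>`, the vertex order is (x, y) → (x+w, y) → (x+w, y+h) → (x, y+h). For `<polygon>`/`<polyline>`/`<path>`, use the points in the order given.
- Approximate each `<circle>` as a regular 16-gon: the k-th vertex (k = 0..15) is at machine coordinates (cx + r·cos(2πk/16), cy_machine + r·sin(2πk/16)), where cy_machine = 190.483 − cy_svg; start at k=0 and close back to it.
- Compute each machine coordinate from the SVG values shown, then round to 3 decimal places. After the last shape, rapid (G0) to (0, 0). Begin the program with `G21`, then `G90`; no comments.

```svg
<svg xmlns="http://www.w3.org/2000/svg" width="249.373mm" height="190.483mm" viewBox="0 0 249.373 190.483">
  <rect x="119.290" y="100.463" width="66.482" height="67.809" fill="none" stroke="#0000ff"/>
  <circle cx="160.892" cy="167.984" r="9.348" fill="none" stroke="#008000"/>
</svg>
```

G21
G90
G0 X119.290 Y90.020
M3 S205
G1 X185.772 Y90.020 F3774
G1 X185.772 Y22.211
G1 X119.290 Y22.211
G1 X119.290 Y90.020
M5
G0 X170.240 Y22.499
M3 S568
G1 X169.528 Y26.076 F1899
G1 X167.502 Y29.109
G1 X164.469 Y31.135
G1 X160.892 Y31.847
G1 X157.315 Y31.135
G1 X154.282 Y29.109
G1 X152.256 Y26.076
G1 X151.544 Y22.499
G1 X152.256 Y18.922
G1 X154.282 Y15.889
G1 X157.315 Y13.863
G1 X160.892 Y13.151
G1 X164.469 Y13.863
G1 X167.502 Y15.889
G1 X169.528 Y18.922
G1 X170.240 Y22.499
M5
G0 X0.000 Y0.000

viewBox `0 0 249.373 190.483` with mm width/height → 1 unit = 1 mm. Flip: y_m = 190.483 − y_svg.

**Shape 1** — `<rect>` rectangle, stroke `#0000ff` → engrave (S205, F3774). Machine vertices: (119.290,90.020) → (185.772,90.020) → (185.772,22.211) → (119.290,22.211) → (119.290,90.020). Closed: final G1 returns to the first vertex.

**Shape 2** — `<circle>` circle, stroke `#008000` → score (S568, F1899). Machine vertices: (170.240,22.499) → (169.528,26.076) → (167.502,29.109) → (164.469,31.135) → (160.892,31.847) → (157.315,31.135) → (154.282,29.109) → (152.256,26.076) → (151.544,22.499) → (152.256,18.922) → (154.282,15.889) → (157.315,13.863) → (160.892,13.151) → (164.469,13.863) → (167.502,15.889) → (169.528,18.922) → (170.240,22.499). Closed: final G1 returns to the first vertex.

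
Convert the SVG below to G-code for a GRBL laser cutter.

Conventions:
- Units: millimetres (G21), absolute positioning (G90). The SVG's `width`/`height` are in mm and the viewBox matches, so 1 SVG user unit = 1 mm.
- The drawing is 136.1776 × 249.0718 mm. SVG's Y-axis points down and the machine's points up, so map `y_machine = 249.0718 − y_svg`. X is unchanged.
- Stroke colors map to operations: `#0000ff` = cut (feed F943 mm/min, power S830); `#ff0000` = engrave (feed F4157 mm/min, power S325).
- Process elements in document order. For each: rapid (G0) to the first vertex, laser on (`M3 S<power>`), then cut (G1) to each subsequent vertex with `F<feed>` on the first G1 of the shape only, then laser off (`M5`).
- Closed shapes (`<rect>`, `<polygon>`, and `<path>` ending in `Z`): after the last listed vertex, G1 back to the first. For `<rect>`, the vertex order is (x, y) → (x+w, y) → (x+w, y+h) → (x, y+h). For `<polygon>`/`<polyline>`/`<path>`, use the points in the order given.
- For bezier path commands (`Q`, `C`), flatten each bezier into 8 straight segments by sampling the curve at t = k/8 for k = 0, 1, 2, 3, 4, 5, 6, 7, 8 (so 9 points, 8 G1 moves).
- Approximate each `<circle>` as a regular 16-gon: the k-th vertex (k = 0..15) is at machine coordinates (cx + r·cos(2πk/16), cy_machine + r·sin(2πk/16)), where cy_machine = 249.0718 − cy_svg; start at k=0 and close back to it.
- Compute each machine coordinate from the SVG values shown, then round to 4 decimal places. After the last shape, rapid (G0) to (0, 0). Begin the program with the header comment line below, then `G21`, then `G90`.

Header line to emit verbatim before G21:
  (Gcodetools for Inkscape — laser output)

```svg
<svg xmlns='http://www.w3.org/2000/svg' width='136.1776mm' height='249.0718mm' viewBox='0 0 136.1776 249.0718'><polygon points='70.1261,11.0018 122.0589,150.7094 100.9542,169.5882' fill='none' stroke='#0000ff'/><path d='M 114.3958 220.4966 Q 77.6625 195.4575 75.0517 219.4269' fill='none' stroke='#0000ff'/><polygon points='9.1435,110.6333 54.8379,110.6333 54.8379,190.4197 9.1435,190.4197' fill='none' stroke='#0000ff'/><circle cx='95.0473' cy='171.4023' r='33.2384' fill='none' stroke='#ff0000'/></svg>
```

(Gcodetools for Inkscape — laser output)
G21
G90
G0 X70.1261 Y238.0700
M3 S830
G1 X122.0589 Y98.3624 F943
G1 X100.9542 Y79.4836
G1 X70.1261 Y238.0700
M5
G0 X114.3958 Y28.5752
M3 S830
G1 X105.7456 Y34.0692 F943
G1 X98.1618 Y38.0317
G1 X91.6443 Y40.4627
G1 X86.1931 Y41.3622
G1 X81.8083 Y40.7301
G1 X78.4898 Y38.5666
G1 X76.2376 Y34.8715
G1 X75.0517 Y29.6449
M5
G0 X9.1435 Y138.4385
M3 S830
G1 X54.8379 Y138.4385 F943
G1 X54.8379 Y58.6521
G1 X9.1435 Y58.6521
G1 X9.1435 Y138.4385
M5
G0 X128.2857 Y77.6695
M3 S325
G1 X125.7556 Y90.3893 F4157
G1 X118.5504 Y101.1726
G1 X107.7671 Y108.3778
G1 X95.0473 Y110.9079
G1 X82.3275 Y108.3778
G1 X71.5442 Y101.1726
G1 X64.3390 Y90.3893
G1 X61.8089 Y77.6695
G1 X64.3390 Y64.9497
G1 X71.5442 Y54.1664
G1 X82.3275 Y46.9612
G1 X95.0473 Y44.4311
G1 X107.7671 Y46.9612
G1 X118.5504 Y54.1664
G1 X125.7556 Y64.9497
G1 X128.2857 Y77.6695
M5
G0 X0.0000 Y0.0000

viewBox `0 0 136.1776 249.0718` with mm width/height → 1 unit = 1 mm. Flip: y_m = 249.0718 − y_svg.

**Shape 1** — `<polygon>` closed polygon, stroke `#0000ff` → cut (S830, F943). Machine vertices: (70.1261,238.0700) → (122.0589,98.3624) → (100.9542,79.4836) → (70.1261,238.0700). Closed: final G1 returns to the first vertex.

**Shape 2** — `<path>` quadratic bezier, stroke `#0000ff` → cut (S830, F943). Control points (SVG): P0=(114.3958,220.4966), P1=(77.6625,195.4575), P2=(75.0517,219.4269); sampled at t=k/8. Machine vertices: (114.3958,28.5752) → (105.7456,34.0692) → (98.1618,38.0317) → (91.6443,40.4627) → (86.1931,41.3622) → (81.8083,40.7301) → (78.4898,38.5666) → (76.2376,34.8715) → (75.0517,29.6449). Open path.

**Shape 3** — `<polygon>` rectangle, stroke `#0000ff` → cut (S830, F943). Machine vertices: (9.1435,138.4385) → (54.8379,138.4385) → (54.8379,58.6521) → (9.1435,58.6521) → (9.1435,138.4385). Closed: final G1 returns to the first vertex.

**Shape 4** — `<circle>` circle, stroke `#ff0000` → engrave (S325, F4157). Machine vertices: (128.2857,77.6695) → (125.7556,90.3893) → (118.5504,101.1726) → (107.7671,108.3778) → (95.0473,110.9079) → (82.3275,108.3778) → (71.5442,101.1726) → (64.3390,90.3893) → (61.8089,77.6695) → (64.3390,64.9497) → (71.5442,54.1664) → (82.3275,46.9612) → (95.0473,44.4311) → (107.7671,46.9612) → (118.5504,54.1664) → (125.7556,64.9497) → (128.2857,77.6695). Closed: final G1 returns to the first vertex.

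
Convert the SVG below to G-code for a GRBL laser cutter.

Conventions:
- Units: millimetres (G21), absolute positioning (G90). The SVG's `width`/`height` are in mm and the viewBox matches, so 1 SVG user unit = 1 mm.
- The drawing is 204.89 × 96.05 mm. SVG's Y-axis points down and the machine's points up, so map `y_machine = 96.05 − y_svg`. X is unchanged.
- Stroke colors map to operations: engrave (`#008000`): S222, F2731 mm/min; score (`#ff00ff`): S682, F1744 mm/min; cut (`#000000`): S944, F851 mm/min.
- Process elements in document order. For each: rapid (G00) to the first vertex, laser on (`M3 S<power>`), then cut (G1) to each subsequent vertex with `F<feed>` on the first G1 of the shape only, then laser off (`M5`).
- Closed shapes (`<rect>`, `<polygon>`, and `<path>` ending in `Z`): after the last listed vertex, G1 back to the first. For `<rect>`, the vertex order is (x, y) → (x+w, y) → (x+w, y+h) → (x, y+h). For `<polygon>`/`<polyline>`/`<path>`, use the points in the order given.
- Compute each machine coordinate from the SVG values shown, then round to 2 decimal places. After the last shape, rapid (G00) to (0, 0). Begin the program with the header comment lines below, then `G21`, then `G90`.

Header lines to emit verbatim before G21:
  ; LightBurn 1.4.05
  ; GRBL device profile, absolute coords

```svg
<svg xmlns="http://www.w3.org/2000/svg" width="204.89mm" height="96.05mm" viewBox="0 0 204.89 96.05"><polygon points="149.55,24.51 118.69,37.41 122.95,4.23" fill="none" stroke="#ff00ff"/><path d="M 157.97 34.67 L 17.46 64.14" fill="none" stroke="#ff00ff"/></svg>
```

1 u = 1 mm; y_m = 96.05 − y.

[1] `<polygon>` regular polygon, #ff00ff→score S682 F1744: (149.55,71.54) → (118.69,58.64) → (122.95,91.82) → (149.55,71.54) (closed)

[2] `<path>` line segment, #ff00ff→score S682 F1744: (157.97,61.38) → (17.46,31.91)

; LightBurn 1.4.05
; GRBL device profile, absolute coords
G21
G90
G00 X149.55 Y71.54
M3 S682
G1 X118.69 Y58.64 F1744
G1 X122.95 Y91.82
G1 X149.55 Y71.54
M5
G00 X157.97 Y61.38
M3 S682
G1 X17.46 Y31.91 F1744
M5
G00 X0.00 Y0.00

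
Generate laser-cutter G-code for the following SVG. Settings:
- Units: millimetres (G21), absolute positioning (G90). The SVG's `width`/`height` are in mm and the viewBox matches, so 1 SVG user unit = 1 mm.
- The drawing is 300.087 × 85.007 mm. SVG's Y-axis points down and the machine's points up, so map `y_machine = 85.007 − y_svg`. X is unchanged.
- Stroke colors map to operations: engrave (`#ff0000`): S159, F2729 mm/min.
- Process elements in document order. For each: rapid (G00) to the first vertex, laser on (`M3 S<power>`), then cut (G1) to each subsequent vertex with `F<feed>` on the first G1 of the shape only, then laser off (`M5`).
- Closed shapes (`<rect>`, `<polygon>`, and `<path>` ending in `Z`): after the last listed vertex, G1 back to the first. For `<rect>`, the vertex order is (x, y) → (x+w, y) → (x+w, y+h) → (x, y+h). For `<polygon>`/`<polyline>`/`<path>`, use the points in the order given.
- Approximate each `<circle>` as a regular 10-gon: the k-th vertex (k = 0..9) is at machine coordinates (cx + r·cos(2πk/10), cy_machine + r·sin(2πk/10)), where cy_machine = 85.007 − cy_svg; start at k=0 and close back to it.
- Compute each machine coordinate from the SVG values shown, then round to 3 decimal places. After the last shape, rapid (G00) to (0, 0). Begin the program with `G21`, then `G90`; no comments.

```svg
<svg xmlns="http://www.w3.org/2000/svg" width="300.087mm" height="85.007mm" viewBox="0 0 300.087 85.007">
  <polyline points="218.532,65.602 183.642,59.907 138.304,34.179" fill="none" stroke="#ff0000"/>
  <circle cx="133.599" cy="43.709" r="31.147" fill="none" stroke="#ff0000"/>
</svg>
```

G21
G90
G00 X218.532 Y19.405
M3 S159
G1 X183.642 Y25.100 F2729
G1 X138.304 Y50.828
M5
G00 X164.746 Y41.298
M3 S159
G1 X158.797 Y59.606 F2729
G1 X143.224 Y70.921
G1 X123.974 Y70.921
G1 X108.401 Y59.606
G1 X102.452 Y41.298
G1 X108.401 Y22.990
G1 X123.974 Y11.675
G1 X143.224 Y11.675
G1 X158.797 Y22.990
G1 X164.746 Y41.298
M5
G00 X0.000 Y0.000

viewBox `0 0 300.087 85.007` with mm width/height → 1 unit = 1 mm. Flip: y_m = 85.007 − y_svg.

**Shape 1** — `<polyline>` open polyline, stroke `#ff0000` → engrave (S159, F2729). Machine vertices: (218.532,19.405) → (183.642,25.100) → (138.304,50.828). Open path.

**Shape 2** — `<circle>` circle, stroke `#ff0000` → engrave (S159, F2729). Machine vertices: (164.746,41.298) → (158.797,59.606) → (143.224,70.921) → (123.974,70.921) → (108.401,59.606) → (102.452,41.298) → (108.401,22.990) → (123.974,11.675) → (143.224,11.675) → (158.797,22.990) → (164.746,41.298). Closed: final G1 returns to the first vertex.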